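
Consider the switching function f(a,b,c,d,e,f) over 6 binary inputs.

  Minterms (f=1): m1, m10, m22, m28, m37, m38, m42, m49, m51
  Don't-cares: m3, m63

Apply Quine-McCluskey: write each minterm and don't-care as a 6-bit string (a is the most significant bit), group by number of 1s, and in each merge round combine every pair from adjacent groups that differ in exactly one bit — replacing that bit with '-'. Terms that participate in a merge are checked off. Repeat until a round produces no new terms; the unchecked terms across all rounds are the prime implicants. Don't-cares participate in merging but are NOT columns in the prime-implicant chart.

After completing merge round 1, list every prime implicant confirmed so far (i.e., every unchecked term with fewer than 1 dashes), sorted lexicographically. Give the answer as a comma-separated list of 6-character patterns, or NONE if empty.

[col 0] 000001*, 000011*, 001010*, 010110, 011100, 100101, 100110, 101010*, 110001*, 110011*, 111111
[col 1] -01010, 0000-1, 1100-1
Prime implicants: -01010, 0000-1, 010110, 011100, 100101, 100110, 1100-1, 111111

010110, 011100, 100101, 100110, 111111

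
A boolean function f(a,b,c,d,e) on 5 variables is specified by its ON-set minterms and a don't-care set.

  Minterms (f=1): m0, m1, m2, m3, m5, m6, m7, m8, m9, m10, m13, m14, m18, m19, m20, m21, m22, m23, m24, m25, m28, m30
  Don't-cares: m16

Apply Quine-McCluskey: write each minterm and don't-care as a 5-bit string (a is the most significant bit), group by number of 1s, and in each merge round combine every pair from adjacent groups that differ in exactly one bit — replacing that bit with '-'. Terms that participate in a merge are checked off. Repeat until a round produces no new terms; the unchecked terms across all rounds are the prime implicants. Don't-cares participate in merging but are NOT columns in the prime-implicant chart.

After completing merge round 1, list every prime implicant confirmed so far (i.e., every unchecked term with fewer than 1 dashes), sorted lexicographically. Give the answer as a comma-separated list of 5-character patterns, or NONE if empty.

[col 0] 00000*, 00001*, 00010*, 00011*, 00101*, 00110*, 00111*, 01000*, 01001*, 01010*, 01101*, 01110*, 10000*, 10010*, 10011*, 10100*, 10101*, 10110*, 10111*, 11000*, 11001*, 11100*, 11110*
[col 1] -0000*, -0010*, -0011*, -0101*, -0110*, -0111*, -1000*, -1001*, -1110*, 0-000*, 0-001*, 0-010*, 0-101*, 0-110*, 00-01*, 00-10*, 00-11*, 000-0*, 000-1*, 0000-*, 0001-*, 001-1*, 0011-*, 01-01*, 01-10*, 010-0*, 0100-*, 1-000*, 1-100*, 1-110*, 10-00*, 10-10*, 10-11*, 100-0*, 1001-*, 101-0*, 101-1*, 1010-*, 1011-*, 11-00*, 1100-*, 111-0*
[col 2] --000, --110, -0-10*, -0-11*, -00-0, -001-*, -01-1, -011-*, -100-, 0--01, 0--10, 0-0-0, 0-00-, 00--1, 00-1-*, 000--, 1--00, 1-1-0, 10--0, 10-1-*, 101--
[col 3] -0-1-
Prime implicants: --000, --110, -0-1-, -00-0, -01-1, -100-, 0--01, 0--10, 0-0-0, 0-00-, 00--1, 000--, 1--00, 1-1-0, 10--0, 101--

NONE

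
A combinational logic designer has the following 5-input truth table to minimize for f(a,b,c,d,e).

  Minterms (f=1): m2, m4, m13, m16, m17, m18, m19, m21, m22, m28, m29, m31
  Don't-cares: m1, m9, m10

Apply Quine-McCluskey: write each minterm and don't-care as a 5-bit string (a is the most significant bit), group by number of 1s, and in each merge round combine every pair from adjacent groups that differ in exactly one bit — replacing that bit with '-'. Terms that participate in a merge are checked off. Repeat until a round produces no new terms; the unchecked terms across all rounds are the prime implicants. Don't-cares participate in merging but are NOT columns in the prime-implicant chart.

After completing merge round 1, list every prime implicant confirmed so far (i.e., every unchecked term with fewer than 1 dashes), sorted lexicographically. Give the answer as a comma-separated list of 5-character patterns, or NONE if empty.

00100

[col 0] 00001*, 00010*, 00100, 01001*, 01010*, 01101*, 10000*, 10001*, 10010*, 10011*, 10101*, 10110*, 11100*, 11101*, 11111*
[col 1] -0001, -0010, -1101, 0-001, 0-010, 01-01, 1-101, 10-01, 10-10, 100-0*, 100-1*, 1000-*, 1001-*, 111-1, 1110-
[col 2] 100--
Prime implicants: -0001, -0010, -1101, 0-001, 0-010, 00100, 01-01, 1-101, 10-01, 10-10, 100--, 111-1, 1110-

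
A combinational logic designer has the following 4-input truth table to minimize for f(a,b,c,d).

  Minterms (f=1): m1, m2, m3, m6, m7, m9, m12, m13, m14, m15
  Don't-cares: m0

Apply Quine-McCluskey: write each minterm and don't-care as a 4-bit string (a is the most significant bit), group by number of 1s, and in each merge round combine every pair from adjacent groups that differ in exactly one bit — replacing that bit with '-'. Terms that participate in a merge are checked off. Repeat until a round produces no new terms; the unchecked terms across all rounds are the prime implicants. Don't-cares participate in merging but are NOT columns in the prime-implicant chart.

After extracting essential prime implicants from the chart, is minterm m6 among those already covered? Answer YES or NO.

size-2^0 implicants → 0000(✓)  0001(✓)  0010(✓)  0011(✓)  0110(✓)  0111(✓)  1001(✓)  1100(✓)  1101(✓)  1110(✓)  1111(✓)
size-2^1 implicants → -001  -110(✓)  -111(✓)  0-10(✓)  0-11(✓)  00-0(✓)  00-1(✓)  000-(✓)  001-(✓)  011-(✓)  1-01  11-0(✓)  11-1(✓)  110-(✓)  111-(✓)
size-2^2 implicants → -11-  0-1-  00--  11--
Unchecked terms (primes): -001, -11-, 0-1-, 00--, 1-01, 11--
Minterm coverage:
  m1 ⊆ -001,00--
  m2 ⊆ 0-1-,00--
  m3 ⊆ 0-1-,00--
  m6 ⊆ -11-,0-1-
  m7 ⊆ -11-,0-1-
  m9 ⊆ -001,1-01
  m12 ⊆ 11-- [E]
  m13 ⊆ 1-01,11--
  m14 ⊆ -11-,11--
  m15 ⊆ -11-,11--
E = {11--}

NO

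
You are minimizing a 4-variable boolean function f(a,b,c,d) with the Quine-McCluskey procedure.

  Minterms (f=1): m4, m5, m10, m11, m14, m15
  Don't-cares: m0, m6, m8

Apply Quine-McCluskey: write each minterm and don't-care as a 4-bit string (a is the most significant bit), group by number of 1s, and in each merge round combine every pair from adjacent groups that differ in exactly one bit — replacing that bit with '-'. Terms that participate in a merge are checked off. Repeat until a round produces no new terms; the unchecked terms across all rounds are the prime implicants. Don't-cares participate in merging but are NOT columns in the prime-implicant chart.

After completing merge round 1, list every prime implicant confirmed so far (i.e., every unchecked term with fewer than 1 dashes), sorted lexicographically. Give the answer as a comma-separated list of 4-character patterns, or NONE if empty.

[col 0] 0000*, 0100*, 0101*, 0110*, 1000*, 1010*, 1011*, 1110*, 1111*
[col 1] -000, -110, 0-00, 01-0, 010-, 1-10*, 1-11*, 10-0, 101-*, 111-*
[col 2] 1-1-
Prime implicants: -000, -110, 0-00, 01-0, 010-, 1-1-, 10-0

NONE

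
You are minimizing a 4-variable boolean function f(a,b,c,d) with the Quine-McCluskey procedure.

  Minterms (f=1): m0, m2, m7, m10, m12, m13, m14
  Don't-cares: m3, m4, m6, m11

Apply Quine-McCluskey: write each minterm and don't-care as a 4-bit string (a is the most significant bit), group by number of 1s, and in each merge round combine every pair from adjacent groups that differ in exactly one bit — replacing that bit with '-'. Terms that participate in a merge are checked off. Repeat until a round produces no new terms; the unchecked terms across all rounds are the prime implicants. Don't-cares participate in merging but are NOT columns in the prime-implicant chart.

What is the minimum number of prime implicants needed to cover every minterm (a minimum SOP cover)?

size-2^0 implicants → 0000(✓)  0010(✓)  0011(✓)  0100(✓)  0110(✓)  0111(✓)  1010(✓)  1011(✓)  1100(✓)  1101(✓)  1110(✓)
size-2^1 implicants → -010(✓)  -011(✓)  -100(✓)  -110(✓)  0-00(✓)  0-10(✓)  0-11(✓)  00-0(✓)  001-(✓)  01-0(✓)  011-(✓)  1-10(✓)  101-(✓)  11-0(✓)  110-
size-2^2 implicants → --10  -01-  -1-0  0--0  0-1-
Unchecked terms (primes): --10, -01-, -1-0, 0--0, 0-1-, 110-
Minterm coverage:
  m0 ⊆ 0--0 [E]
  m2 ⊆ --10,-01-,0--0,0-1-
  m7 ⊆ 0-1- [E]
  m10 ⊆ --10,-01-
  m12 ⊆ -1-0,110-
  m13 ⊆ 110- [E]
  m14 ⊆ --10,-1-0
E = {0--0, 0-1-, 110-}
Petrick residual → --10
Cover = cd' + a'd' + a'c + abc'  |cover|=4

4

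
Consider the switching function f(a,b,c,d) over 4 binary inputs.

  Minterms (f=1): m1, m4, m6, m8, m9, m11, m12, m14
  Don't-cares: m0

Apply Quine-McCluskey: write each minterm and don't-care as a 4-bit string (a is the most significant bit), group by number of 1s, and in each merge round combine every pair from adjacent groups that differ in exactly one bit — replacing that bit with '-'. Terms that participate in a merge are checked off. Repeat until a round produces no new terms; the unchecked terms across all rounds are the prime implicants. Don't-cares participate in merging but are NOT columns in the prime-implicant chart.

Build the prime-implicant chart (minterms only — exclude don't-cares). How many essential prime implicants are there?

3

size-2^0 implicants → 0000(✓)  0001(✓)  0100(✓)  0110(✓)  1000(✓)  1001(✓)  1011(✓)  1100(✓)  1110(✓)
size-2^1 implicants → -000(✓)  -001(✓)  -100(✓)  -110(✓)  0-00(✓)  000-(✓)  01-0(✓)  1-00(✓)  10-1  100-(✓)  11-0(✓)
size-2^2 implicants → --00  -00-  -1-0
Unchecked terms (primes): --00, -00-, -1-0, 10-1
Minterm coverage:
  m1 ⊆ -00- [E]
  m4 ⊆ --00,-1-0
  m6 ⊆ -1-0 [E]
  m8 ⊆ --00,-00-
  m9 ⊆ -00-,10-1
  m11 ⊆ 10-1 [E]
  m12 ⊆ --00,-1-0
  m14 ⊆ -1-0 [E]
E = {-00-, -1-0, 10-1}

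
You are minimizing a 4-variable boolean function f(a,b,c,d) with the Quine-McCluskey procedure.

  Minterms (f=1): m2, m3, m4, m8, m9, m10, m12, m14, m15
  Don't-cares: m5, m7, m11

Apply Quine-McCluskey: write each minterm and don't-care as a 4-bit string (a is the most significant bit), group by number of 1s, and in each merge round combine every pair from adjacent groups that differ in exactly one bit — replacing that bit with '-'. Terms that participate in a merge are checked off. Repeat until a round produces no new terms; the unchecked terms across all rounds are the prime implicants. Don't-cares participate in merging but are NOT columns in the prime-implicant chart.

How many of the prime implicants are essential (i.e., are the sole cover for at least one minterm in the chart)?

Round 0: 0010✓ 0011✓ 0100✓ 0101✓ 0111✓ 1000✓ 1001✓ 1010✓ 1011✓ 1100✓ 1110✓ 1111✓
Round 1: -010✓ -011✓ -100 -111✓ 0-11✓ 001-✓ 01-1 010- 1-00✓ 1-10✓ 1-11✓ 10-0✓ 10-1✓ 100-✓ 101-✓ 11-0✓ 111-✓
Round 2: --11 -01- 1--0 1-1- 10--
PIs = {--11, -01-, -100, 01-1, 010-, 1--0, 1-1-, 10--}
Coverage chart:
  m2: -01- ←essential
  m3: --11,-01-
  m4: -100,010-
  m8: 1--0,10--
  m9: 10-- ←essential
  m10: -01-,1--0,1-1-,10--
  m12: -100,1--0
  m14: 1--0,1-1-
  m15: --11,1-1-
Essential: -01-, 10--

2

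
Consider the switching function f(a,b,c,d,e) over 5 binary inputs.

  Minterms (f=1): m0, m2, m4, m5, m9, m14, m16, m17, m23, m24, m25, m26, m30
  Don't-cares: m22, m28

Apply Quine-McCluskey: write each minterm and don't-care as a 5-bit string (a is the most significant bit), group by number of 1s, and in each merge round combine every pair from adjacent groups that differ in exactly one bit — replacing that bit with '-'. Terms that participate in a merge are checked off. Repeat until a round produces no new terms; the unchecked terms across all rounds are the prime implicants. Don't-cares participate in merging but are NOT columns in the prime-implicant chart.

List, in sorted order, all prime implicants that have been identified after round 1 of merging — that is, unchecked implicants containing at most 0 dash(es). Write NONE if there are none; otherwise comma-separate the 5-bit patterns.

NONE

Round 0: 00000✓ 00010✓ 00100✓ 00101✓ 01001✓ 01110✓ 10000✓ 10001✓ 10110✓ 10111✓ 11000✓ 11001✓ 11010✓ 11100✓ 11110✓
Round 1: -0000 -1001 -1110 00-00 000-0 0010- 1-000✓ 1-001✓ 1-110 1000-✓ 1011- 11-00✓ 11-10✓ 110-0✓ 1100-✓ 111-0✓
Round 2: 1-00- 11--0
PIs = {-0000, -1001, -1110, 00-00, 000-0, 0010-, 1-00-, 1-110, 1011-, 11--0}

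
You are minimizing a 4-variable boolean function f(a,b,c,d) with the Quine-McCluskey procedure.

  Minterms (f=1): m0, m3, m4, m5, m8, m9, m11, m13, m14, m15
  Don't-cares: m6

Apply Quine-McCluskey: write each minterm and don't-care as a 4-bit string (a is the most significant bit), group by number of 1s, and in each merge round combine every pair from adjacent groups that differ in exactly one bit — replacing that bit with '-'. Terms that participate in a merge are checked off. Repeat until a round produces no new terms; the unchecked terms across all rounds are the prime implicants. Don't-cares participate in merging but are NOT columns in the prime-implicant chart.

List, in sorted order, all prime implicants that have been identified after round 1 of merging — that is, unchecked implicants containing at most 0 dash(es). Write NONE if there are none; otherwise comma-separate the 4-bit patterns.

NONE

size-2^0 implicants → 0000(✓)  0011(✓)  0100(✓)  0101(✓)  0110(✓)  1000(✓)  1001(✓)  1011(✓)  1101(✓)  1110(✓)  1111(✓)
size-2^1 implicants → -000  -011  -101  -110  0-00  01-0  010-  1-01(✓)  1-11(✓)  10-1(✓)  100-  11-1(✓)  111-
size-2^2 implicants → 1--1
Unchecked terms (primes): -000, -011, -101, -110, 0-00, 01-0, 010-, 1--1, 100-, 111-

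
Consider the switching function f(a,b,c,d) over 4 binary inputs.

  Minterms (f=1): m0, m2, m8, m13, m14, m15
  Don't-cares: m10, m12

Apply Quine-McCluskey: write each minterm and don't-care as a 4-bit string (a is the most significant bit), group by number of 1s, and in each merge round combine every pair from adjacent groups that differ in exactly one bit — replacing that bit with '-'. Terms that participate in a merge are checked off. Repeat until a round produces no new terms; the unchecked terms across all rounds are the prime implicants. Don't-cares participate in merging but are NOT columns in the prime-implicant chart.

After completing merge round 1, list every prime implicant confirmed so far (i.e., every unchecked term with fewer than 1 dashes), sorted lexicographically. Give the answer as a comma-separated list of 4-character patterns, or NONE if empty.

NONE

[col 0] 0000*, 0010*, 1000*, 1010*, 1100*, 1101*, 1110*, 1111*
[col 1] -000*, -010*, 00-0*, 1-00*, 1-10*, 10-0*, 11-0*, 11-1*, 110-*, 111-*
[col 2] -0-0, 1--0, 11--
Prime implicants: -0-0, 1--0, 11--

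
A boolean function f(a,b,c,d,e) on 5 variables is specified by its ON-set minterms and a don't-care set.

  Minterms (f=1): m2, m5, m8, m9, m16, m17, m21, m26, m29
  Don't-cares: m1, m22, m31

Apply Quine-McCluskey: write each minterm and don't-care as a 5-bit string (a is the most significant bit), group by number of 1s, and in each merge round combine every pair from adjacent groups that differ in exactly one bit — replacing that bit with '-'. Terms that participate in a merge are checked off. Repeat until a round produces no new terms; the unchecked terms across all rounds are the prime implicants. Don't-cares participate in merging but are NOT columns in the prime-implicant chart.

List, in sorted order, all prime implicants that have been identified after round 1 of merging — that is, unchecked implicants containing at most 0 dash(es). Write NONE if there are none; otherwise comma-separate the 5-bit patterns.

size-2^0 implicants → 00001(✓)  00010  00101(✓)  01000(✓)  01001(✓)  10000(✓)  10001(✓)  10101(✓)  10110  11010  11101(✓)  11111(✓)
size-2^1 implicants → -0001(✓)  -0101(✓)  0-001  00-01(✓)  0100-  1-101  10-01(✓)  1000-  111-1
size-2^2 implicants → -0-01
Unchecked terms (primes): -0-01, 0-001, 00010, 0100-, 1-101, 1000-, 10110, 11010, 111-1

00010, 10110, 11010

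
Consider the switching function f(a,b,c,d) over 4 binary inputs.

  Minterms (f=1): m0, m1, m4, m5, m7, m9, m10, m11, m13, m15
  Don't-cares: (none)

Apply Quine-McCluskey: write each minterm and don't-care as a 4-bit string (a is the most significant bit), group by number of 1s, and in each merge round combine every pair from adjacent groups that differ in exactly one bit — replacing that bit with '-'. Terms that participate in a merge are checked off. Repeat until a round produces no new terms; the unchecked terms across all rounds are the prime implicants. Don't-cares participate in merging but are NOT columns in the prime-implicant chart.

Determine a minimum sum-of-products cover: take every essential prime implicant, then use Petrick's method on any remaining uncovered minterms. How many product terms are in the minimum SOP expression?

4

Round 0: 0000✓ 0001✓ 0100✓ 0101✓ 0111✓ 1001✓ 1010✓ 1011✓ 1101✓ 1111✓
Round 1: -001✓ -101✓ -111✓ 0-00✓ 0-01✓ 000-✓ 01-1✓ 010-✓ 1-01✓ 1-11✓ 10-1✓ 101- 11-1✓
Round 2: --01 -1-1 0-0- 1--1
PIs = {--01, -1-1, 0-0-, 1--1, 101-}
Coverage chart:
  m0: 0-0- ←essential
  m1: --01,0-0-
  m4: 0-0- ←essential
  m5: --01,-1-1,0-0-
  m7: -1-1 ←essential
  m9: --01,1--1
  m10: 101- ←essential
  m11: 1--1,101-
  m13: --01,-1-1,1--1
  m15: -1-1,1--1
Essential: -1-1, 0-0-, 101-
Petrick residual → --01
Min cover (4 terms): c'd + bd + a'c' + ab'c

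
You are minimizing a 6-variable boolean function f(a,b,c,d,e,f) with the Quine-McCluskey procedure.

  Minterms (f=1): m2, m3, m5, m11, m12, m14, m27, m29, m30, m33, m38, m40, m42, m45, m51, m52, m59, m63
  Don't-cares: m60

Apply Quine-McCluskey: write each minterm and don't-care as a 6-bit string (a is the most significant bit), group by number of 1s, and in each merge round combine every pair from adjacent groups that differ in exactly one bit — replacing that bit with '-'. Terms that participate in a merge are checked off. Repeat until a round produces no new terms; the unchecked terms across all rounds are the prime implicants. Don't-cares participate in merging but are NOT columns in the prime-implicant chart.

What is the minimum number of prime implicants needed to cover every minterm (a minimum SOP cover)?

Round 0: 000010✓ 000011✓ 000101 001011✓ 001100✓ 001110✓ 011011✓ 011101 011110✓ 100001 100110 101000✓ 101010✓ 101101 110011✓ 110100✓ 111011✓ 111100✓ 111111✓
Round 1: -11011 0-1011 0-1110 00-011 00001- 0011-0 1010-0 11-011 11-100 111-11
PIs = {-11011, 0-1011, 0-1110, 00-011, 00001-, 000101, 0011-0, 011101, 100001, 100110, 1010-0, 101101, 11-011, 11-100, 111-11}
Coverage chart:
  m2: 00001- ←essential
  m3: 00-011,00001-
  m5: 000101 ←essential
  m11: 0-1011,00-011
  m12: 0011-0 ←essential
  m14: 0-1110,0011-0
  m27: -11011,0-1011
  m29: 011101 ←essential
  m30: 0-1110 ←essential
  m33: 100001 ←essential
  m38: 100110 ←essential
  m40: 1010-0 ←essential
  m42: 1010-0 ←essential
  m45: 101101 ←essential
  m51: 11-011 ←essential
  m52: 11-100 ←essential
  m59: -11011,11-011,111-11
  m63: 111-11 ←essential
Essential: 0-1110, 00001-, 000101, 0011-0, 011101, 100001, 100110, 1010-0, 101101, 11-011, 11-100, 111-11
Petrick residual → 0-1011
Min cover (13 terms): a'cd'ef + a'cdef' + a'b'c'd'e + a'b'c'de'f + a'b'cdf' + a'bcde'f + ab'c'd'e'f + ab'c'def' + ab'cd'f' + ab'cde'f + abd'ef + abde'f' + abcef

13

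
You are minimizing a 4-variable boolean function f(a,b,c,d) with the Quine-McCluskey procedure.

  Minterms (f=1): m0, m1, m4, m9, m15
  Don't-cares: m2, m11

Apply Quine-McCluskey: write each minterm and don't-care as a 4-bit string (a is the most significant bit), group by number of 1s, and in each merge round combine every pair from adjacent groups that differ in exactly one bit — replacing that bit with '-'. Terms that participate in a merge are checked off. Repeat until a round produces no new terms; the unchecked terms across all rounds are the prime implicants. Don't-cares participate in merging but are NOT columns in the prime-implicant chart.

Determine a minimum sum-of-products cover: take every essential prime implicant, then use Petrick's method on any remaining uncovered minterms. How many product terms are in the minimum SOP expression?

3

[col 0] 0000*, 0001*, 0010*, 0100*, 1001*, 1011*, 1111*
[col 1] -001, 0-00, 00-0, 000-, 1-11, 10-1
Prime implicants: -001, 0-00, 00-0, 000-, 1-11, 10-1
PI chart (minterm → PIs covering it):
  0 | 0-00,00-0,000-
  1 | -001,000-
  4 | 0-00  (sole → essential)
  9 | -001,10-1
  15 | 1-11  (sole → essential)
Essential prime implicants: 0-00, 1-11
Petrick residual → -001
Minimum SOP uses 3 PIs: b'c'd + a'c'd' + acd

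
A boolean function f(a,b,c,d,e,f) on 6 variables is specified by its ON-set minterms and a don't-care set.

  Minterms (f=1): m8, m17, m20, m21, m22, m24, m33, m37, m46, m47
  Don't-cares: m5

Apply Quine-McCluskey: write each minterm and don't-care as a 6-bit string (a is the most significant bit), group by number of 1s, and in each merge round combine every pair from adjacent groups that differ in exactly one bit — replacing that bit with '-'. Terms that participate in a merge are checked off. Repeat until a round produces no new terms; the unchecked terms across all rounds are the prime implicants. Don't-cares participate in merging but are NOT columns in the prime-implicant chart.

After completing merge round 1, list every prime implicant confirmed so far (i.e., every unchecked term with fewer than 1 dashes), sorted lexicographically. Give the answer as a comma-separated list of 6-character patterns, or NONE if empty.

[col 0] 000101*, 001000*, 010001*, 010100*, 010101*, 010110*, 011000*, 100001*, 100101*, 101110*, 101111*
[col 1] -00101, 0-0101, 0-1000, 010-01, 0101-0, 01010-, 100-01, 10111-
Prime implicants: -00101, 0-0101, 0-1000, 010-01, 0101-0, 01010-, 100-01, 10111-

NONE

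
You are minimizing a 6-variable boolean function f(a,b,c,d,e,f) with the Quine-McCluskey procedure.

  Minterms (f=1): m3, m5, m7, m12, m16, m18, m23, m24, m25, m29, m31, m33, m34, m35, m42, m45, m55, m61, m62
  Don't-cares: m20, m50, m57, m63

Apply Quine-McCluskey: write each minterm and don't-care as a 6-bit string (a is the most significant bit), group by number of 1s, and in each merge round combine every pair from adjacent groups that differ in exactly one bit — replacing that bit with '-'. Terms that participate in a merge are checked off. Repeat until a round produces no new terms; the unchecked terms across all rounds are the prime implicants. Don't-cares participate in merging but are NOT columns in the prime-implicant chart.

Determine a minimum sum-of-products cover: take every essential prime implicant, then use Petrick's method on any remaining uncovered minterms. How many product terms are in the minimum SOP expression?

size-2^0 implicants → 000011(✓)  000101(✓)  000111(✓)  001100  010000(✓)  010010(✓)  010100(✓)  010111(✓)  011000(✓)  011001(✓)  011101(✓)  011111(✓)  100001(✓)  100010(✓)  100011(✓)  101010(✓)  101101(✓)  110010(✓)  110111(✓)  111001(✓)  111101(✓)  111110(✓)  111111(✓)
size-2^1 implicants → -00011  -10010  -10111(✓)  -11001(✓)  -11101(✓)  -11111(✓)  0-0111  000-11  0001-1  01-000  01-111(✓)  010-00  0100-0  011-01(✓)  01100-  0111-1(✓)  1-0010  1-1101  10-010  1000-1  10001-  11-111(✓)  111-01(✓)  1111-1(✓)  11111-
size-2^2 implicants → -1-111  -11-01  -111-1
Unchecked terms (primes): -00011, -1-111, -10010, -11-01, -111-1, 0-0111, 000-11, 0001-1, 001100, 01-000, 010-00, 0100-0, 01100-, 1-0010, 1-1101, 10-010, 1000-1, 10001-, 11111-
Minterm coverage:
  m3 ⊆ -00011,000-11
  m5 ⊆ 0001-1 [E]
  m7 ⊆ 0-0111,000-11,0001-1
  m12 ⊆ 001100 [E]
  m16 ⊆ 01-000,010-00,0100-0
  m18 ⊆ -10010,0100-0
  m23 ⊆ -1-111,0-0111
  m24 ⊆ 01-000,01100-
  m25 ⊆ -11-01,01100-
  m29 ⊆ -11-01,-111-1
  m31 ⊆ -1-111,-111-1
  m33 ⊆ 1000-1 [E]
  m34 ⊆ 1-0010,10-010,10001-
  m35 ⊆ -00011,1000-1,10001-
  m42 ⊆ 10-010 [E]
  m45 ⊆ 1-1101 [E]
  m55 ⊆ -1-111 [E]
  m61 ⊆ -11-01,-111-1,1-1101
  m62 ⊆ 11111- [E]
E = {-1-111, 0001-1, 001100, 1-1101, 10-010, 1000-1, 11111-}
Petrick residual → -00011, -10010, -11-01, 01-000
Cover = b'c'd'ef + bdef + bc'd'ef' + bce'f + a'b'c'df + a'b'cde'f' + a'bd'e'f' + acde'f + ab'd'ef' + ab'c'd'f + abcde  |cover|=11

11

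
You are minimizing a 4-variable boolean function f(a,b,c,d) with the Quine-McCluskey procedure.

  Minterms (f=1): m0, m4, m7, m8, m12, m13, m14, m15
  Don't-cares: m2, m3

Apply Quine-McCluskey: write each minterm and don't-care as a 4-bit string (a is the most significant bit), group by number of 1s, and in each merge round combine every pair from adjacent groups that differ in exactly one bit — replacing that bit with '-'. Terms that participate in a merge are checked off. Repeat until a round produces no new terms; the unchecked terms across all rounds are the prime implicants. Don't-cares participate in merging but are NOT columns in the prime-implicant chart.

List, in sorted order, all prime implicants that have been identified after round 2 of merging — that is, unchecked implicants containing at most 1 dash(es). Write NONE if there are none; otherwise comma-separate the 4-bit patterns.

-111, 0-11, 00-0, 001-

Round 0: 0000✓ 0010✓ 0011✓ 0100✓ 0111✓ 1000✓ 1100✓ 1101✓ 1110✓ 1111✓
Round 1: -000✓ -100✓ -111 0-00✓ 0-11 00-0 001- 1-00✓ 11-0✓ 11-1✓ 110-✓ 111-✓
Round 2: --00 11--
PIs = {--00, -111, 0-11, 00-0, 001-, 11--}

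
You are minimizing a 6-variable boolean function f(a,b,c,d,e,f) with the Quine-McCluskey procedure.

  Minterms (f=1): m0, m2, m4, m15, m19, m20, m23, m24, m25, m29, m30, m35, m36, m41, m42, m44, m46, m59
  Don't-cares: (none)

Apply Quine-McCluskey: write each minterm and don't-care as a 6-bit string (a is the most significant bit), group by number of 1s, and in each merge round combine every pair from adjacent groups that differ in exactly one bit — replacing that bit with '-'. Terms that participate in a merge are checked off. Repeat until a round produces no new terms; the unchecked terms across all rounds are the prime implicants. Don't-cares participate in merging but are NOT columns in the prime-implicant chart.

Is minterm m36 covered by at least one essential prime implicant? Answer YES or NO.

NO

size-2^0 implicants → 000000(✓)  000010(✓)  000100(✓)  001111  010011(✓)  010100(✓)  010111(✓)  011000(✓)  011001(✓)  011101(✓)  011110  100011  100100(✓)  101001  101010(✓)  101100(✓)  101110(✓)  111011
size-2^1 implicants → -00100  0-0100  000-00  0000-0  010-11  011-01  01100-  10-100  101-10  1011-0
Unchecked terms (primes): -00100, 0-0100, 000-00, 0000-0, 001111, 010-11, 011-01, 01100-, 011110, 10-100, 100011, 101-10, 101001, 1011-0, 111011
Minterm coverage:
  m0 ⊆ 000-00,0000-0
  m2 ⊆ 0000-0 [E]
  m4 ⊆ -00100,0-0100,000-00
  m15 ⊆ 001111 [E]
  m19 ⊆ 010-11 [E]
  m20 ⊆ 0-0100 [E]
  m23 ⊆ 010-11 [E]
  m24 ⊆ 01100- [E]
  m25 ⊆ 011-01,01100-
  m29 ⊆ 011-01 [E]
  m30 ⊆ 011110 [E]
  m35 ⊆ 100011 [E]
  m36 ⊆ -00100,10-100
  m41 ⊆ 101001 [E]
  m42 ⊆ 101-10 [E]
  m44 ⊆ 10-100,1011-0
  m46 ⊆ 101-10,1011-0
  m59 ⊆ 111011 [E]
E = {0-0100, 0000-0, 001111, 010-11, 011-01, 01100-, 011110, 100011, 101-10, 101001, 111011}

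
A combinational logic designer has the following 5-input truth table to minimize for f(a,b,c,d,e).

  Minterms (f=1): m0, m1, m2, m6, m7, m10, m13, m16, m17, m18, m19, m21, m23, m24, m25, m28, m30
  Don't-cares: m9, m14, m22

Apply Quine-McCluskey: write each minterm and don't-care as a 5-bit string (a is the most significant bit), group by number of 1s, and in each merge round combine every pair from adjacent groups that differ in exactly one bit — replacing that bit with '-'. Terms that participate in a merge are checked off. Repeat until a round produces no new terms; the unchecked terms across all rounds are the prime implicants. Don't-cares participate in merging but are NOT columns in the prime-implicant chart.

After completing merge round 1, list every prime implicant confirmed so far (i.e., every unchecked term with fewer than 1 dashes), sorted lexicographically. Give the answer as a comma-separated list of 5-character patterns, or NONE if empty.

Round 0: 00000✓ 00001✓ 00010✓ 00110✓ 00111✓ 01001✓ 01010✓ 01101✓ 01110✓ 10000✓ 10001✓ 10010✓ 10011✓ 10101✓ 10110✓ 10111✓ 11000✓ 11001✓ 11100✓ 11110✓
Round 1: -0000✓ -0001✓ -0010✓ -0110✓ -0111✓ -1001✓ -1110✓ 0-001✓ 0-010✓ 0-110✓ 00-10✓ 000-0✓ 0000-✓ 0011-✓ 01-01 01-10✓ 1-000✓ 1-001✓ 1-110✓ 10-01✓ 10-10✓ 10-11✓ 100-0✓ 100-1✓ 1000-✓ 1001-✓ 101-1✓ 1011-✓ 11-00 1100-✓ 111-0
Round 2: --001 --110 -0-10 -00-0 -000- -011- 0--10 1-00- 10--1 10-1- 100--
PIs = {--001, --110, -0-10, -00-0, -000-, -011-, 0--10, 01-01, 1-00-, 10--1, 10-1-, 100--, 11-00, 111-0}

NONE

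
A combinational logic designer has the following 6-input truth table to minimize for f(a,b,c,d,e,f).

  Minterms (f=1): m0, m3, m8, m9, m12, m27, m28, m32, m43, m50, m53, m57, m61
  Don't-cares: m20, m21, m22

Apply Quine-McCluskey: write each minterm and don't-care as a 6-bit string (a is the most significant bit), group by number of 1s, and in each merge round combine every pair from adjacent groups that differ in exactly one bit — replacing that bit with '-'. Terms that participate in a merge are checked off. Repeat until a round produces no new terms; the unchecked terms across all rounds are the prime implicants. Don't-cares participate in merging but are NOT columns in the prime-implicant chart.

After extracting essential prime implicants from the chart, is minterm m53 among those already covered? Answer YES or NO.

[col 0] 000000*, 000011, 001000*, 001001*, 001100*, 010100*, 010101*, 010110*, 011011, 011100*, 100000*, 101011, 110010, 110101*, 111001*, 111101*
[col 1] -00000, -10101, 0-1100, 00-000, 001-00, 00100-, 01-100, 0101-0, 01010-, 11-101, 111-01
Prime implicants: -00000, -10101, 0-1100, 00-000, 000011, 001-00, 00100-, 01-100, 0101-0, 01010-, 011011, 101011, 11-101, 110010, 111-01
PI chart (minterm → PIs covering it):
  0 | -00000,00-000
  3 | 000011  (sole → essential)
  8 | 00-000,001-00,00100-
  9 | 00100-  (sole → essential)
  12 | 0-1100,001-00
  27 | 011011  (sole → essential)
  28 | 0-1100,01-100
  32 | -00000  (sole → essential)
  43 | 101011  (sole → essential)
  50 | 110010  (sole → essential)
  53 | -10101,11-101
  57 | 111-01  (sole → essential)
  61 | 11-101,111-01
Essential prime implicants: -00000, 000011, 00100-, 011011, 101011, 110010, 111-01

NO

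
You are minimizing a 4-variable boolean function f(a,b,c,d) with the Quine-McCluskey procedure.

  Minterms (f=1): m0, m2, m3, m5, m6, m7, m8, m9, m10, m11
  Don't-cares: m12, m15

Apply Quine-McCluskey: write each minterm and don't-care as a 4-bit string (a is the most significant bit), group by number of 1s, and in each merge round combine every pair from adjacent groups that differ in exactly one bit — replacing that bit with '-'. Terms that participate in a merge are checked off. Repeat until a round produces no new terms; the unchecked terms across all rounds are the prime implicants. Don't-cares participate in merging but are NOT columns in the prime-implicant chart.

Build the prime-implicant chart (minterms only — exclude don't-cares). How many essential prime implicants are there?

size-2^0 implicants → 0000(✓)  0010(✓)  0011(✓)  0101(✓)  0110(✓)  0111(✓)  1000(✓)  1001(✓)  1010(✓)  1011(✓)  1100(✓)  1111(✓)
size-2^1 implicants → -000(✓)  -010(✓)  -011(✓)  -111(✓)  0-10(✓)  0-11(✓)  00-0(✓)  001-(✓)  01-1  011-(✓)  1-00  1-11(✓)  10-0(✓)  10-1(✓)  100-(✓)  101-(✓)
size-2^2 implicants → --11  -0-0  -01-  0-1-  10--
Unchecked terms (primes): --11, -0-0, -01-, 0-1-, 01-1, 1-00, 10--
Minterm coverage:
  m0 ⊆ -0-0 [E]
  m2 ⊆ -0-0,-01-,0-1-
  m3 ⊆ --11,-01-,0-1-
  m5 ⊆ 01-1 [E]
  m6 ⊆ 0-1- [E]
  m7 ⊆ --11,0-1-,01-1
  m8 ⊆ -0-0,1-00,10--
  m9 ⊆ 10-- [E]
  m10 ⊆ -0-0,-01-,10--
  m11 ⊆ --11,-01-,10--
E = {-0-0, 0-1-, 01-1, 10--}

4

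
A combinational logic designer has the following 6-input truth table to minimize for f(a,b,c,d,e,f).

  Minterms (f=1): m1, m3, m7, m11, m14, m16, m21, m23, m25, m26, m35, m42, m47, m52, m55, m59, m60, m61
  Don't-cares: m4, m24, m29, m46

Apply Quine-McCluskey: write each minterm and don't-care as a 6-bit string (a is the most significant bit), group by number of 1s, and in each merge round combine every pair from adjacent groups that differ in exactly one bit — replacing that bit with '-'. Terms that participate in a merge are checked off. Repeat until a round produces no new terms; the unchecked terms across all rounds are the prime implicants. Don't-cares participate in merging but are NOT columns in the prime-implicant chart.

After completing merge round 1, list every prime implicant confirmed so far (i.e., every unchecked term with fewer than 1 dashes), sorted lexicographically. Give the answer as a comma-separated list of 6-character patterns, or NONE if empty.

Round 0: 000001✓ 000011✓ 000100 000111✓ 001011✓ 001110✓ 010000✓ 010101✓ 010111✓ 011000✓ 011001✓ 011010✓ 011101✓ 100011✓ 101010✓ 101110✓ 101111✓ 110100✓ 110111✓ 111011 111100✓ 111101✓
Round 1: -00011 -01110 -10111 -11101 0-0111 00-011 000-11 0000-1 01-000 01-101 0101-1 011-01 0110-0 01100- 101-10 10111- 11-100 11110-
PIs = {-00011, -01110, -10111, -11101, 0-0111, 00-011, 000-11, 0000-1, 000100, 01-000, 01-101, 0101-1, 011-01, 0110-0, 01100-, 101-10, 10111-, 11-100, 111011, 11110-}

000100, 111011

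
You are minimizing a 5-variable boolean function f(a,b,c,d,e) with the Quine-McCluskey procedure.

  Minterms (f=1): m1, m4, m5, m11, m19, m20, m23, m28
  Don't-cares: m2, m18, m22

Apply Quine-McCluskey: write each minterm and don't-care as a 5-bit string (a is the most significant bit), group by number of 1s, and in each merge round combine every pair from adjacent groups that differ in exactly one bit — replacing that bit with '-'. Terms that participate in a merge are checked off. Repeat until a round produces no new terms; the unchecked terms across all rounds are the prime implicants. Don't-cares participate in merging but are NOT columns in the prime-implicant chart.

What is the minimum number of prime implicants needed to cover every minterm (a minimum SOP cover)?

size-2^0 implicants → 00001(✓)  00010(✓)  00100(✓)  00101(✓)  01011  10010(✓)  10011(✓)  10100(✓)  10110(✓)  10111(✓)  11100(✓)
size-2^1 implicants → -0010  -0100  00-01  0010-  1-100  10-10(✓)  10-11(✓)  1001-(✓)  101-0  1011-(✓)
size-2^2 implicants → 10-1-
Unchecked terms (primes): -0010, -0100, 00-01, 0010-, 01011, 1-100, 10-1-, 101-0
Minterm coverage:
  m1 ⊆ 00-01 [E]
  m4 ⊆ -0100,0010-
  m5 ⊆ 00-01,0010-
  m11 ⊆ 01011 [E]
  m19 ⊆ 10-1- [E]
  m20 ⊆ -0100,1-100,101-0
  m23 ⊆ 10-1- [E]
  m28 ⊆ 1-100 [E]
E = {00-01, 01011, 1-100, 10-1-}
Petrick residual → -0100
Cover = b'cd'e' + a'b'd'e + a'bc'de + acd'e' + ab'd  |cover|=5

5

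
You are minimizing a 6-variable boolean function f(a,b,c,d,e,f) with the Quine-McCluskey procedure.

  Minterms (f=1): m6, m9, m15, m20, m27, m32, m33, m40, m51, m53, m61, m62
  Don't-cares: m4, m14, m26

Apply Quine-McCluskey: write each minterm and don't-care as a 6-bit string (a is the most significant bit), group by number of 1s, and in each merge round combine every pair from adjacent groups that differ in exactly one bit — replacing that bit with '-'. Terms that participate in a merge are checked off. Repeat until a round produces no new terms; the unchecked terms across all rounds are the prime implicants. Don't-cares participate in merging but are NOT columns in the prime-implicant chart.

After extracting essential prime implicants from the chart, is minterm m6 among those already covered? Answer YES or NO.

size-2^0 implicants → 000100(✓)  000110(✓)  001001  001110(✓)  001111(✓)  010100(✓)  011010(✓)  011011(✓)  100000(✓)  100001(✓)  101000(✓)  110011  110101(✓)  111101(✓)  111110
size-2^1 implicants → 0-0100  00-110  0001-0  00111-  01101-  10-000  10000-  11-101
Unchecked terms (primes): 0-0100, 00-110, 0001-0, 001001, 00111-, 01101-, 10-000, 10000-, 11-101, 110011, 111110
Minterm coverage:
  m6 ⊆ 00-110,0001-0
  m9 ⊆ 001001 [E]
  m15 ⊆ 00111- [E]
  m20 ⊆ 0-0100 [E]
  m27 ⊆ 01101- [E]
  m32 ⊆ 10-000,10000-
  m33 ⊆ 10000- [E]
  m40 ⊆ 10-000 [E]
  m51 ⊆ 110011 [E]
  m53 ⊆ 11-101 [E]
  m61 ⊆ 11-101 [E]
  m62 ⊆ 111110 [E]
E = {0-0100, 001001, 00111-, 01101-, 10-000, 10000-, 11-101, 110011, 111110}

NO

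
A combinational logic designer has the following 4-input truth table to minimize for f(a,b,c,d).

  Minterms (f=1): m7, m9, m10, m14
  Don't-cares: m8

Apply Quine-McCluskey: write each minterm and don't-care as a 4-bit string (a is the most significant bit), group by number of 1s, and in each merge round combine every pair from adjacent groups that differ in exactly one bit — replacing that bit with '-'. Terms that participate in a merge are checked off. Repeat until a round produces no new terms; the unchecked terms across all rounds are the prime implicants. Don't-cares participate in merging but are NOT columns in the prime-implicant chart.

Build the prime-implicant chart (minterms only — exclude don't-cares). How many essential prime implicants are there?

3

[col 0] 0111, 1000*, 1001*, 1010*, 1110*
[col 1] 1-10, 10-0, 100-
Prime implicants: 0111, 1-10, 10-0, 100-
PI chart (minterm → PIs covering it):
  7 | 0111  (sole → essential)
  9 | 100-  (sole → essential)
  10 | 1-10,10-0
  14 | 1-10  (sole → essential)
Essential prime implicants: 0111, 1-10, 100-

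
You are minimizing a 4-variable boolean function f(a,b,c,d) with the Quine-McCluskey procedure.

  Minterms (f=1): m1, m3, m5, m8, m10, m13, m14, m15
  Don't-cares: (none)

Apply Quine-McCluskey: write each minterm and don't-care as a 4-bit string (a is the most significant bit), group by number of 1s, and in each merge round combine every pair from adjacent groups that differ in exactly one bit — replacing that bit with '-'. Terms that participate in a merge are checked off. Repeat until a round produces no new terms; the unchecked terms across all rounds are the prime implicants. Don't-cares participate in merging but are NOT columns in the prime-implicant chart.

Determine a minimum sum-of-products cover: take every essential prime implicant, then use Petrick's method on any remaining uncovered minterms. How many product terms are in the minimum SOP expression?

4

Round 0: 0001✓ 0011✓ 0101✓ 1000✓ 1010✓ 1101✓ 1110✓ 1111✓
Round 1: -101 0-01 00-1 1-10 10-0 11-1 111-
PIs = {-101, 0-01, 00-1, 1-10, 10-0, 11-1, 111-}
Coverage chart:
  m1: 0-01,00-1
  m3: 00-1 ←essential
  m5: -101,0-01
  m8: 10-0 ←essential
  m10: 1-10,10-0
  m13: -101,11-1
  m14: 1-10,111-
  m15: 11-1,111-
Essential: 00-1, 10-0
Petrick residual → -101, 111-
Min cover (4 terms): bc'd + a'b'd + ab'd' + abc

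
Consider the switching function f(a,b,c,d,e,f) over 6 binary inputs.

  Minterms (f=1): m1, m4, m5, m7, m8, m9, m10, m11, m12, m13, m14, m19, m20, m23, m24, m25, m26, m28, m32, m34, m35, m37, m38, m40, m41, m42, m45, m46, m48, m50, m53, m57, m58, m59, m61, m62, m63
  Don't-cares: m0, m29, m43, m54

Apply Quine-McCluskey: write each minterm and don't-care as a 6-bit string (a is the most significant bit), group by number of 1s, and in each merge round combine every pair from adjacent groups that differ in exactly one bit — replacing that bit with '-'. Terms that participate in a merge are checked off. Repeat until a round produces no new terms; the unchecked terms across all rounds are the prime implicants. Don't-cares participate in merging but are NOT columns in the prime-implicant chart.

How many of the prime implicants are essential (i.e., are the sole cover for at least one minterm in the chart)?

Round 0: 000000✓ 000001✓ 000100✓ 000101✓ 000111✓ 001000✓ 001001✓ 001010✓ 001011✓ 001100✓ 001101✓ 001110✓ 010011✓ 010100✓ 010111✓ 011000✓ 011001✓ 011010✓ 011100✓ 011101✓ 100000✓ 100010✓ 100011✓ 100101✓ 100110✓ 101000✓ 101001✓ 101010✓ 101011✓ 101101✓ 101110✓ 110000✓ 110010✓ 110101✓ 110110✓ 111001✓ 111010✓ 111011✓ 111101✓ 111110✓ 111111✓
Round 1: -00000✓ -00101✓ -01000✓ -01001✓ -01010✓ -01011✓ -01101✓ -01110✓ -11001✓ -11010✓ -11101✓ 0-0100✓ 0-0111 0-1000✓ 0-1001✓ 0-1010✓ 0-1100✓ 0-1101✓ 00-000✓ 00-001✓ 00-100✓ 00-101✓ 000-00✓ 000-01✓ 00000-✓ 0001-1 00010-✓ 001-00✓ 001-01✓ 001-10✓ 0010-0✓ 0010-1✓ 00100-✓ 00101-✓ 0011-0✓ 00110-✓ 01-100✓ 010-11 011-00✓ 011-01✓ 0110-0✓ 01100-✓ 01110-✓ 1-0000✓ 1-0010✓ 1-0101✓ 1-0110✓ 1-1001✓ 1-1010✓ 1-1011✓ 1-1101✓ 1-1110✓ 10-000✓ 10-010✓ 10-011✓ 10-101✓ 10-110✓ 100-10✓ 1000-0✓ 10001-✓ 101-01✓ 101-10✓ 1010-0✓ 1010-1✓ 10100-✓ 10101-✓ 11-010✓ 11-101✓ 11-110✓ 110-10✓ 1100-0✓ 111-01✓ 111-10✓ 111-11✓ 1110-1✓ 11101-✓ 1111-1✓ 11111-✓
Round 2: --1001✓ --1010 --1101✓ -0-000 -0-101 -01-01✓ -01-10 -010-0✓ -010-1✓ -0100-✓ -0101-✓ -11-01✓ 0--100 0-1-00✓ 0-1-01✓ 0-10-0 0-100-✓ 0-110-✓ 00--00✓ 00--01✓ 00-00-✓ 00-10-✓ 000-0-✓ 001--0 001-0-✓ 0010--✓ 011-0-✓ 1--010✓ 1--101 1--110✓ 1-0-10✓ 1-00-0 1-1-01✓ 1-1-10✓ 1-10-1 1-101- 10--10✓ 10-0-0 10-01- 1010--✓ 11--10✓ 111--1 111-1-
Round 3: --1-01 -010-- 0-1-0- 00--0- 1---10
PIs = {--1-01, --1010, -0-000, -0-101, -01-10, -010--, 0--100, 0-0111, 0-1-0-, 0-10-0, 00--0-, 0001-1, 001--0, 010-11, 1---10, 1--101, 1-00-0, 1-10-1, 1-101-, 10-0-0, 10-01-, 111--1, 111-1-}
Coverage chart:
  m1: 00--0- ←essential
  m4: 0--100,00--0-
  m5: -0-101,00--0-,0001-1
  m7: 0-0111,0001-1
  m8: -0-000,-010--,0-1-0-,0-10-0,00--0-,001--0
  m9: --1-01,-010--,0-1-0-,00--0-
  m10: --1010,-01-10,-010--,0-10-0,001--0
  m11: -010-- ←essential
  m12: 0--100,0-1-0-,00--0-,001--0
  m13: --1-01,-0-101,0-1-0-,00--0-
  m14: -01-10,001--0
  m19: 010-11 ←essential
  m20: 0--100 ←essential
  m23: 0-0111,010-11
  m24: 0-1-0-,0-10-0
  m25: --1-01,0-1-0-
  m26: --1010,0-10-0
  m28: 0--100,0-1-0-
  m32: -0-000,1-00-0,10-0-0
  m34: 1---10,1-00-0,10-0-0,10-01-
  m35: 10-01- ←essential
  m37: -0-101,1--101
  m38: 1---10 ←essential
  m40: -0-000,-010--,10-0-0
  m41: --1-01,-010--,1-10-1
  m42: --1010,-01-10,-010--,1---10,1-101-,10-0-0,10-01-
  m45: --1-01,-0-101,1--101
  m46: -01-10,1---10
  m48: 1-00-0 ←essential
  m50: 1---10,1-00-0
  m53: 1--101 ←essential
  m57: --1-01,1-10-1,111--1
  m58: --1010,1---10,1-101-,111-1-
  m59: 1-10-1,1-101-,111--1,111-1-
  m61: --1-01,1--101,111--1
  m62: 1---10,111-1-
  m63: 111--1,111-1-
Essential: -010--, 0--100, 00--0-, 010-11, 1---10, 1--101, 1-00-0, 10-01-

8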